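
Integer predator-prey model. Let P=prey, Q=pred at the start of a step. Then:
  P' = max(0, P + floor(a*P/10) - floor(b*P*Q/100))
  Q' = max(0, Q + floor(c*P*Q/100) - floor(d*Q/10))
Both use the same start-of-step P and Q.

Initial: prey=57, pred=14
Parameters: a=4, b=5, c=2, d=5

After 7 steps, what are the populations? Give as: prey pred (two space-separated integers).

Step 1: prey: 57+22-39=40; pred: 14+15-7=22
Step 2: prey: 40+16-44=12; pred: 22+17-11=28
Step 3: prey: 12+4-16=0; pred: 28+6-14=20
Step 4: prey: 0+0-0=0; pred: 20+0-10=10
Step 5: prey: 0+0-0=0; pred: 10+0-5=5
Step 6: prey: 0+0-0=0; pred: 5+0-2=3
Step 7: prey: 0+0-0=0; pred: 3+0-1=2

Answer: 0 2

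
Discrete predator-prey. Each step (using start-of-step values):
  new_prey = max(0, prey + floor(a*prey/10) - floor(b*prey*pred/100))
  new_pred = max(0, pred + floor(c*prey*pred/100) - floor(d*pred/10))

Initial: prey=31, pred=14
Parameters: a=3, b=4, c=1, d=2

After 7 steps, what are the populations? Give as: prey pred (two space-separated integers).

Answer: 5 8

Derivation:
Step 1: prey: 31+9-17=23; pred: 14+4-2=16
Step 2: prey: 23+6-14=15; pred: 16+3-3=16
Step 3: prey: 15+4-9=10; pred: 16+2-3=15
Step 4: prey: 10+3-6=7; pred: 15+1-3=13
Step 5: prey: 7+2-3=6; pred: 13+0-2=11
Step 6: prey: 6+1-2=5; pred: 11+0-2=9
Step 7: prey: 5+1-1=5; pred: 9+0-1=8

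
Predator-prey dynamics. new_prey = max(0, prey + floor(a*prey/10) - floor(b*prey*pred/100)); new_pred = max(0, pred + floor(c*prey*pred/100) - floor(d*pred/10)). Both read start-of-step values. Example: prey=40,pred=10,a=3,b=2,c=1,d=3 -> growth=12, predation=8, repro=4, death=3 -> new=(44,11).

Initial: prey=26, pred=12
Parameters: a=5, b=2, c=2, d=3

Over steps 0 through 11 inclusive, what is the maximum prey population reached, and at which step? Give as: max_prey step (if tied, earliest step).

Step 1: prey: 26+13-6=33; pred: 12+6-3=15
Step 2: prey: 33+16-9=40; pred: 15+9-4=20
Step 3: prey: 40+20-16=44; pred: 20+16-6=30
Step 4: prey: 44+22-26=40; pred: 30+26-9=47
Step 5: prey: 40+20-37=23; pred: 47+37-14=70
Step 6: prey: 23+11-32=2; pred: 70+32-21=81
Step 7: prey: 2+1-3=0; pred: 81+3-24=60
Step 8: prey: 0+0-0=0; pred: 60+0-18=42
Step 9: prey: 0+0-0=0; pred: 42+0-12=30
Step 10: prey: 0+0-0=0; pred: 30+0-9=21
Step 11: prey: 0+0-0=0; pred: 21+0-6=15
Max prey = 44 at step 3

Answer: 44 3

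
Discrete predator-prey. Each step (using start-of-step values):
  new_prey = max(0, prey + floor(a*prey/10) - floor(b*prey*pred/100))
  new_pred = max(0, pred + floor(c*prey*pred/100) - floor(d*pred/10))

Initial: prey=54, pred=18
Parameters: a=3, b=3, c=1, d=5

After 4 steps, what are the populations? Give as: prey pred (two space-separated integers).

Answer: 24 9

Derivation:
Step 1: prey: 54+16-29=41; pred: 18+9-9=18
Step 2: prey: 41+12-22=31; pred: 18+7-9=16
Step 3: prey: 31+9-14=26; pred: 16+4-8=12
Step 4: prey: 26+7-9=24; pred: 12+3-6=9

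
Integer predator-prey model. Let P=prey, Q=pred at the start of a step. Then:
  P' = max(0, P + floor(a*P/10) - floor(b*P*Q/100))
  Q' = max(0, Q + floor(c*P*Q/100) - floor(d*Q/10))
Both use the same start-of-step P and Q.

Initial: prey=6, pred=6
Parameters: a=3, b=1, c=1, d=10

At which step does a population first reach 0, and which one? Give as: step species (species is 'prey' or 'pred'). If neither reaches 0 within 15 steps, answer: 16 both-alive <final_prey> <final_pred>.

Step 1: prey: 6+1-0=7; pred: 6+0-6=0
First extinction: pred at step 1

Answer: 1 pred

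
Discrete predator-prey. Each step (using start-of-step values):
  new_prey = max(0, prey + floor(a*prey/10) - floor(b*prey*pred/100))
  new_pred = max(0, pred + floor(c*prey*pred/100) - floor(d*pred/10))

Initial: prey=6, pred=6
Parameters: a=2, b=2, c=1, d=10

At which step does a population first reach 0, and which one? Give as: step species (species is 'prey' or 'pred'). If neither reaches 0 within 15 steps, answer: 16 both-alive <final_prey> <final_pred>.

Step 1: prey: 6+1-0=7; pred: 6+0-6=0
First extinction: pred at step 1

Answer: 1 pred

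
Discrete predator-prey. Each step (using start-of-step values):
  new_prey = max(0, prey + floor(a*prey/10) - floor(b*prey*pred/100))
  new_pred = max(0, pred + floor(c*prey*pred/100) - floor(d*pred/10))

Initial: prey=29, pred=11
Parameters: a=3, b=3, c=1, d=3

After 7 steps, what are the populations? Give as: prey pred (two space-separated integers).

Step 1: prey: 29+8-9=28; pred: 11+3-3=11
Step 2: prey: 28+8-9=27; pred: 11+3-3=11
Step 3: prey: 27+8-8=27; pred: 11+2-3=10
Step 4: prey: 27+8-8=27; pred: 10+2-3=9
Step 5: prey: 27+8-7=28; pred: 9+2-2=9
Step 6: prey: 28+8-7=29; pred: 9+2-2=9
Step 7: prey: 29+8-7=30; pred: 9+2-2=9

Answer: 30 9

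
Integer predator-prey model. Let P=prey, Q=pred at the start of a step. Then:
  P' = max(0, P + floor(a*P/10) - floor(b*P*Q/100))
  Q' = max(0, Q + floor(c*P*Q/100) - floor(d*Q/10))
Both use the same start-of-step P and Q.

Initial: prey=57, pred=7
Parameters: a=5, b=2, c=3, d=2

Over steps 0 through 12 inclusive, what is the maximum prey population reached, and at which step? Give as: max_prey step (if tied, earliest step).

Answer: 91 2

Derivation:
Step 1: prey: 57+28-7=78; pred: 7+11-1=17
Step 2: prey: 78+39-26=91; pred: 17+39-3=53
Step 3: prey: 91+45-96=40; pred: 53+144-10=187
Step 4: prey: 40+20-149=0; pred: 187+224-37=374
Step 5: prey: 0+0-0=0; pred: 374+0-74=300
Step 6: prey: 0+0-0=0; pred: 300+0-60=240
Step 7: prey: 0+0-0=0; pred: 240+0-48=192
Step 8: prey: 0+0-0=0; pred: 192+0-38=154
Step 9: prey: 0+0-0=0; pred: 154+0-30=124
Step 10: prey: 0+0-0=0; pred: 124+0-24=100
Step 11: prey: 0+0-0=0; pred: 100+0-20=80
Step 12: prey: 0+0-0=0; pred: 80+0-16=64
Max prey = 91 at step 2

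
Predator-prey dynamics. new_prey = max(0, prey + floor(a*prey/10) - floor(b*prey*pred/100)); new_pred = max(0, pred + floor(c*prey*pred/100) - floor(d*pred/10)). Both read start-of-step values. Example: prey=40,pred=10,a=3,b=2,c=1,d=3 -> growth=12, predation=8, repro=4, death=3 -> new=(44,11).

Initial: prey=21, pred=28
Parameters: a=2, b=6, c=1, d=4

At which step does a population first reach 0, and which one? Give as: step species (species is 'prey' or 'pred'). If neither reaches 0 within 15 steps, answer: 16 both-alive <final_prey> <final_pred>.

Answer: 1 prey

Derivation:
Step 1: prey: 21+4-35=0; pred: 28+5-11=22
First extinction: prey at step 1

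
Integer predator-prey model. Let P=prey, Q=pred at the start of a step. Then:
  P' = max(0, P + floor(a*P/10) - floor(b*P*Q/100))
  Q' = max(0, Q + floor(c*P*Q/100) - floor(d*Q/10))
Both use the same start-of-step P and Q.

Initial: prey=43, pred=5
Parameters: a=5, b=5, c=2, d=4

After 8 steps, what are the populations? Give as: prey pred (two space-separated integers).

Answer: 0 9

Derivation:
Step 1: prey: 43+21-10=54; pred: 5+4-2=7
Step 2: prey: 54+27-18=63; pred: 7+7-2=12
Step 3: prey: 63+31-37=57; pred: 12+15-4=23
Step 4: prey: 57+28-65=20; pred: 23+26-9=40
Step 5: prey: 20+10-40=0; pred: 40+16-16=40
Step 6: prey: 0+0-0=0; pred: 40+0-16=24
Step 7: prey: 0+0-0=0; pred: 24+0-9=15
Step 8: prey: 0+0-0=0; pred: 15+0-6=9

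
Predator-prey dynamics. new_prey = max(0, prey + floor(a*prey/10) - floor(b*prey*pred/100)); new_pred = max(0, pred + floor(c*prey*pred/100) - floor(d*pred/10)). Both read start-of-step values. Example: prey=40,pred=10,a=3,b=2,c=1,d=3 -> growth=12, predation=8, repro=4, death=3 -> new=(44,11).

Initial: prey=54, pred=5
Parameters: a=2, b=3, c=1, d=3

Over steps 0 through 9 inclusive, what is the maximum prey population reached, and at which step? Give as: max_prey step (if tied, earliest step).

Answer: 57 2

Derivation:
Step 1: prey: 54+10-8=56; pred: 5+2-1=6
Step 2: prey: 56+11-10=57; pred: 6+3-1=8
Step 3: prey: 57+11-13=55; pred: 8+4-2=10
Step 4: prey: 55+11-16=50; pred: 10+5-3=12
Step 5: prey: 50+10-18=42; pred: 12+6-3=15
Step 6: prey: 42+8-18=32; pred: 15+6-4=17
Step 7: prey: 32+6-16=22; pred: 17+5-5=17
Step 8: prey: 22+4-11=15; pred: 17+3-5=15
Step 9: prey: 15+3-6=12; pred: 15+2-4=13
Max prey = 57 at step 2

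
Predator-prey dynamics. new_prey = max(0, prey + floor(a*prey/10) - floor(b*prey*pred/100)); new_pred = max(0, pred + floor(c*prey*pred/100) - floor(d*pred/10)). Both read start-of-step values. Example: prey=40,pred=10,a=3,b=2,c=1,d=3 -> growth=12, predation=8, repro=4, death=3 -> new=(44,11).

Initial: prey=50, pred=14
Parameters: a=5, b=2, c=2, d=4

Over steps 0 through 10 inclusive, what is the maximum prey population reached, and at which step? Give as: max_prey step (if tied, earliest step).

Step 1: prey: 50+25-14=61; pred: 14+14-5=23
Step 2: prey: 61+30-28=63; pred: 23+28-9=42
Step 3: prey: 63+31-52=42; pred: 42+52-16=78
Step 4: prey: 42+21-65=0; pred: 78+65-31=112
Step 5: prey: 0+0-0=0; pred: 112+0-44=68
Step 6: prey: 0+0-0=0; pred: 68+0-27=41
Step 7: prey: 0+0-0=0; pred: 41+0-16=25
Step 8: prey: 0+0-0=0; pred: 25+0-10=15
Step 9: prey: 0+0-0=0; pred: 15+0-6=9
Step 10: prey: 0+0-0=0; pred: 9+0-3=6
Max prey = 63 at step 2

Answer: 63 2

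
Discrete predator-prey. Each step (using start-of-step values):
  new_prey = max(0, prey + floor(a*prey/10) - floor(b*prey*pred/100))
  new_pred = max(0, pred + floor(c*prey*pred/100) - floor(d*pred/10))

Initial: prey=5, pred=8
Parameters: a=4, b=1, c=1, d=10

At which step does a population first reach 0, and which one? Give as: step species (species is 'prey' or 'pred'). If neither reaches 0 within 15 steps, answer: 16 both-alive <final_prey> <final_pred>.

Answer: 1 pred

Derivation:
Step 1: prey: 5+2-0=7; pred: 8+0-8=0
First extinction: pred at step 1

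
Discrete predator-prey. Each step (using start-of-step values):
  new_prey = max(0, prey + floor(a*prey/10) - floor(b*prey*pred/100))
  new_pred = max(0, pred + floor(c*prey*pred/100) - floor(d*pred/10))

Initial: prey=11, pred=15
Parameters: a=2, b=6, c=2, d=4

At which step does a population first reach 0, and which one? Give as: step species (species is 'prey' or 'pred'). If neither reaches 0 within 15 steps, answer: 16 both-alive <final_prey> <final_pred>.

Answer: 16 both-alive 2 2

Derivation:
Step 1: prey: 11+2-9=4; pred: 15+3-6=12
Step 2: prey: 4+0-2=2; pred: 12+0-4=8
Step 3: prey: 2+0-0=2; pred: 8+0-3=5
Step 4: prey: 2+0-0=2; pred: 5+0-2=3
Step 5: prey: 2+0-0=2; pred: 3+0-1=2
Step 6: prey: 2+0-0=2; pred: 2+0-0=2
Steps 7-15: state stable at prey=2, pred=2 (no change)
No extinction within 15 steps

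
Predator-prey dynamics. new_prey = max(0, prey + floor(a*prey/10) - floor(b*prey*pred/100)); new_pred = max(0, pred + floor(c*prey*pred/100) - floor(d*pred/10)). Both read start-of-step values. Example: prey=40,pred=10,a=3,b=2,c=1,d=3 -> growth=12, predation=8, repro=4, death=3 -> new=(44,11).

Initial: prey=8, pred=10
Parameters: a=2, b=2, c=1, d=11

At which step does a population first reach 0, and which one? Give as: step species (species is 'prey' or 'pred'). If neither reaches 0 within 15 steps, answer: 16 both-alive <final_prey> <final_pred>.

Answer: 1 pred

Derivation:
Step 1: prey: 8+1-1=8; pred: 10+0-11=0
First extinction: pred at step 1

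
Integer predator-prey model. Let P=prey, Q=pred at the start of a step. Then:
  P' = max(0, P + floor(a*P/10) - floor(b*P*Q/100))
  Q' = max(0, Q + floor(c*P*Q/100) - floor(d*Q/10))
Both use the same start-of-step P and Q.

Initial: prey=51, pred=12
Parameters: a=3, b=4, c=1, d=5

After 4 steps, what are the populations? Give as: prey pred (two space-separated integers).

Answer: 29 7

Derivation:
Step 1: prey: 51+15-24=42; pred: 12+6-6=12
Step 2: prey: 42+12-20=34; pred: 12+5-6=11
Step 3: prey: 34+10-14=30; pred: 11+3-5=9
Step 4: prey: 30+9-10=29; pred: 9+2-4=7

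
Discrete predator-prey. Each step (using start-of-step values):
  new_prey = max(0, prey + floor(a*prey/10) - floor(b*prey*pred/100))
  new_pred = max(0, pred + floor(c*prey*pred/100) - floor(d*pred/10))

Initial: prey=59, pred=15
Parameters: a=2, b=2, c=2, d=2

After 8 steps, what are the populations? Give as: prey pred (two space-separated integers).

Step 1: prey: 59+11-17=53; pred: 15+17-3=29
Step 2: prey: 53+10-30=33; pred: 29+30-5=54
Step 3: prey: 33+6-35=4; pred: 54+35-10=79
Step 4: prey: 4+0-6=0; pred: 79+6-15=70
Step 5: prey: 0+0-0=0; pred: 70+0-14=56
Step 6: prey: 0+0-0=0; pred: 56+0-11=45
Step 7: prey: 0+0-0=0; pred: 45+0-9=36
Step 8: prey: 0+0-0=0; pred: 36+0-7=29

Answer: 0 29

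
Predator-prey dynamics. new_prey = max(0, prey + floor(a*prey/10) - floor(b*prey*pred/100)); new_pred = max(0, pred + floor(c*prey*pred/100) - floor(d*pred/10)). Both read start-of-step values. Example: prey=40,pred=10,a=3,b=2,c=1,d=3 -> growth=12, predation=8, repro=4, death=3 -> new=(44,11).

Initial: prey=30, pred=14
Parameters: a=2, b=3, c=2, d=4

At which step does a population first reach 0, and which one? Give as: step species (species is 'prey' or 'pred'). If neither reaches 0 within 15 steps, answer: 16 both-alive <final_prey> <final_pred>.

Step 1: prey: 30+6-12=24; pred: 14+8-5=17
Step 2: prey: 24+4-12=16; pred: 17+8-6=19
Step 3: prey: 16+3-9=10; pred: 19+6-7=18
Step 4: prey: 10+2-5=7; pred: 18+3-7=14
Step 5: prey: 7+1-2=6; pred: 14+1-5=10
Step 6: prey: 6+1-1=6; pred: 10+1-4=7
Step 7: prey: 6+1-1=6; pred: 7+0-2=5
Step 8: prey: 6+1-0=7; pred: 5+0-2=3
Step 9: prey: 7+1-0=8; pred: 3+0-1=2
Step 10: prey: 8+1-0=9; pred: 2+0-0=2
Step 11: prey: 9+1-0=10; pred: 2+0-0=2
Step 12: prey: 10+2-0=12; pred: 2+0-0=2
Step 13: prey: 12+2-0=14; pred: 2+0-0=2
Step 14: prey: 14+2-0=16; pred: 2+0-0=2
Step 15: prey: 16+3-0=19; pred: 2+0-0=2
No extinction within 15 steps

Answer: 16 both-alive 19 2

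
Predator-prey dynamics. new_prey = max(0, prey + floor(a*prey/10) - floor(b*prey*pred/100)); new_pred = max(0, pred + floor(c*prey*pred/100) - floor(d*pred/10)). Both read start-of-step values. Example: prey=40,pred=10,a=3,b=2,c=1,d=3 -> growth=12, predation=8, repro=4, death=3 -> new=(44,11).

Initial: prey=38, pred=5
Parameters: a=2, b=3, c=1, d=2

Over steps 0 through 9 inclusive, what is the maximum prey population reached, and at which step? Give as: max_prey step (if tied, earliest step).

Answer: 43 3

Derivation:
Step 1: prey: 38+7-5=40; pred: 5+1-1=5
Step 2: prey: 40+8-6=42; pred: 5+2-1=6
Step 3: prey: 42+8-7=43; pred: 6+2-1=7
Step 4: prey: 43+8-9=42; pred: 7+3-1=9
Step 5: prey: 42+8-11=39; pred: 9+3-1=11
Step 6: prey: 39+7-12=34; pred: 11+4-2=13
Step 7: prey: 34+6-13=27; pred: 13+4-2=15
Step 8: prey: 27+5-12=20; pred: 15+4-3=16
Step 9: prey: 20+4-9=15; pred: 16+3-3=16
Max prey = 43 at step 3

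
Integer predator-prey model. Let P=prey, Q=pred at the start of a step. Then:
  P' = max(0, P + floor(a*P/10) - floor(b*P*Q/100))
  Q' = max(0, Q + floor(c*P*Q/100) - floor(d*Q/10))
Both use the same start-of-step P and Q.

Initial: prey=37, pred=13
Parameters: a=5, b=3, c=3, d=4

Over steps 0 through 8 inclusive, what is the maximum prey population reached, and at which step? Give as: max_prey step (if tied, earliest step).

Answer: 41 1

Derivation:
Step 1: prey: 37+18-14=41; pred: 13+14-5=22
Step 2: prey: 41+20-27=34; pred: 22+27-8=41
Step 3: prey: 34+17-41=10; pred: 41+41-16=66
Step 4: prey: 10+5-19=0; pred: 66+19-26=59
Step 5: prey: 0+0-0=0; pred: 59+0-23=36
Step 6: prey: 0+0-0=0; pred: 36+0-14=22
Step 7: prey: 0+0-0=0; pred: 22+0-8=14
Step 8: prey: 0+0-0=0; pred: 14+0-5=9
Max prey = 41 at step 1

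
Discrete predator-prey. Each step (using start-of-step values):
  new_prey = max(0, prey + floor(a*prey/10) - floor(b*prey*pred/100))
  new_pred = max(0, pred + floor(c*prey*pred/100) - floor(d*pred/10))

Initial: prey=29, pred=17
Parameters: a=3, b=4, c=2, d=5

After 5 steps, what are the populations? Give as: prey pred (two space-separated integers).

Answer: 8 4

Derivation:
Step 1: prey: 29+8-19=18; pred: 17+9-8=18
Step 2: prey: 18+5-12=11; pred: 18+6-9=15
Step 3: prey: 11+3-6=8; pred: 15+3-7=11
Step 4: prey: 8+2-3=7; pred: 11+1-5=7
Step 5: prey: 7+2-1=8; pred: 7+0-3=4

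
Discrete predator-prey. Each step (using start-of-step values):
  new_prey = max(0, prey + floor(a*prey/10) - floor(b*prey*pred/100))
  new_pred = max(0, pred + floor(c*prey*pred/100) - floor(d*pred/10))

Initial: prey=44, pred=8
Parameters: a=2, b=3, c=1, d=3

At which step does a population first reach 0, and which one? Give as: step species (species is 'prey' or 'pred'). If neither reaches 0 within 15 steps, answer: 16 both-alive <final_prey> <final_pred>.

Answer: 16 both-alive 23 6

Derivation:
Step 1: prey: 44+8-10=42; pred: 8+3-2=9
Step 2: prey: 42+8-11=39; pred: 9+3-2=10
Step 3: prey: 39+7-11=35; pred: 10+3-3=10
Step 4: prey: 35+7-10=32; pred: 10+3-3=10
Step 5: prey: 32+6-9=29; pred: 10+3-3=10
Step 6: prey: 29+5-8=26; pred: 10+2-3=9
Step 7: prey: 26+5-7=24; pred: 9+2-2=9
Step 8: prey: 24+4-6=22; pred: 9+2-2=9
Step 9: prey: 22+4-5=21; pred: 9+1-2=8
Step 10: prey: 21+4-5=20; pred: 8+1-2=7
Step 11: prey: 20+4-4=20; pred: 7+1-2=6
Step 12: prey: 20+4-3=21; pred: 6+1-1=6
Step 13: prey: 21+4-3=22; pred: 6+1-1=6
Step 14: prey: 22+4-3=23; pred: 6+1-1=6
Step 15: prey: 23+4-4=23; pred: 6+1-1=6
No extinction within 15 steps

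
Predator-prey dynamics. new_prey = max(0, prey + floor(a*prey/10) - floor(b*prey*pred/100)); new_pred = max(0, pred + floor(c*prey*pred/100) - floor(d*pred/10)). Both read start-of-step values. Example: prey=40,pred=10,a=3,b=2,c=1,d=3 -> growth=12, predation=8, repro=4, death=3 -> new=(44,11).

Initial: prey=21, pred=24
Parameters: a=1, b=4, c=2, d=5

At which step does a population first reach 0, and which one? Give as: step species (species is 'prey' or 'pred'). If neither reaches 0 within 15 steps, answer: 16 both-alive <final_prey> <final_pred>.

Answer: 16 both-alive 1 1

Derivation:
Step 1: prey: 21+2-20=3; pred: 24+10-12=22
Step 2: prey: 3+0-2=1; pred: 22+1-11=12
Step 3: prey: 1+0-0=1; pred: 12+0-6=6
Step 4: prey: 1+0-0=1; pred: 6+0-3=3
Step 5: prey: 1+0-0=1; pred: 3+0-1=2
Step 6: prey: 1+0-0=1; pred: 2+0-1=1
Step 7: prey: 1+0-0=1; pred: 1+0-0=1
Steps 8-15: state stable at prey=1, pred=1 (no change)
No extinction within 15 steps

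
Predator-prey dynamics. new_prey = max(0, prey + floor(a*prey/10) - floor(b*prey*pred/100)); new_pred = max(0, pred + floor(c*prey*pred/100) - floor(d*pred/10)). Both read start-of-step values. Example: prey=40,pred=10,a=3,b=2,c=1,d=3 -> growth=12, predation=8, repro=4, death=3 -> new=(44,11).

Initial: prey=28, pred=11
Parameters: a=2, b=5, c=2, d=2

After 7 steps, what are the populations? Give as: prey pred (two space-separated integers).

Step 1: prey: 28+5-15=18; pred: 11+6-2=15
Step 2: prey: 18+3-13=8; pred: 15+5-3=17
Step 3: prey: 8+1-6=3; pred: 17+2-3=16
Step 4: prey: 3+0-2=1; pred: 16+0-3=13
Step 5: prey: 1+0-0=1; pred: 13+0-2=11
Step 6: prey: 1+0-0=1; pred: 11+0-2=9
Step 7: prey: 1+0-0=1; pred: 9+0-1=8

Answer: 1 8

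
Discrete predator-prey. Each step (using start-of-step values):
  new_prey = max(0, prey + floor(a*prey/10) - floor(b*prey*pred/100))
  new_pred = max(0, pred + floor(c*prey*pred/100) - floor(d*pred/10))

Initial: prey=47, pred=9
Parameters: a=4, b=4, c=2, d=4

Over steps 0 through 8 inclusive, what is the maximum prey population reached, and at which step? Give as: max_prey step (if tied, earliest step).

Step 1: prey: 47+18-16=49; pred: 9+8-3=14
Step 2: prey: 49+19-27=41; pred: 14+13-5=22
Step 3: prey: 41+16-36=21; pred: 22+18-8=32
Step 4: prey: 21+8-26=3; pred: 32+13-12=33
Step 5: prey: 3+1-3=1; pred: 33+1-13=21
Step 6: prey: 1+0-0=1; pred: 21+0-8=13
Step 7: prey: 1+0-0=1; pred: 13+0-5=8
Step 8: prey: 1+0-0=1; pred: 8+0-3=5
Max prey = 49 at step 1

Answer: 49 1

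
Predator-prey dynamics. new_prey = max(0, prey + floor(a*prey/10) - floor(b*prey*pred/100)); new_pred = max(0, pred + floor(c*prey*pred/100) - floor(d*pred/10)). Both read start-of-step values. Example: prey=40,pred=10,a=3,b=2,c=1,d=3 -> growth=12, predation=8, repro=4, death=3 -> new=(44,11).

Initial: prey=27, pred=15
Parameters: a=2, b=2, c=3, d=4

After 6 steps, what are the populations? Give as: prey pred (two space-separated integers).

Step 1: prey: 27+5-8=24; pred: 15+12-6=21
Step 2: prey: 24+4-10=18; pred: 21+15-8=28
Step 3: prey: 18+3-10=11; pred: 28+15-11=32
Step 4: prey: 11+2-7=6; pred: 32+10-12=30
Step 5: prey: 6+1-3=4; pred: 30+5-12=23
Step 6: prey: 4+0-1=3; pred: 23+2-9=16

Answer: 3 16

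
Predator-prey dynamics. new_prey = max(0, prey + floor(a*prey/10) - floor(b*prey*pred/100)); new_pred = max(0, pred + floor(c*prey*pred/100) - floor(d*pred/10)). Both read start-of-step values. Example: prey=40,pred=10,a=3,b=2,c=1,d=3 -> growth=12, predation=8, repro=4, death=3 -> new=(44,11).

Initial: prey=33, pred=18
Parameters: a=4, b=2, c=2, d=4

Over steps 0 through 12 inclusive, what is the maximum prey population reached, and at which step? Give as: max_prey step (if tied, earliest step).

Step 1: prey: 33+13-11=35; pred: 18+11-7=22
Step 2: prey: 35+14-15=34; pred: 22+15-8=29
Step 3: prey: 34+13-19=28; pred: 29+19-11=37
Step 4: prey: 28+11-20=19; pred: 37+20-14=43
Step 5: prey: 19+7-16=10; pred: 43+16-17=42
Step 6: prey: 10+4-8=6; pred: 42+8-16=34
Step 7: prey: 6+2-4=4; pred: 34+4-13=25
Step 8: prey: 4+1-2=3; pred: 25+2-10=17
Step 9: prey: 3+1-1=3; pred: 17+1-6=12
Step 10: prey: 3+1-0=4; pred: 12+0-4=8
Step 11: prey: 4+1-0=5; pred: 8+0-3=5
Step 12: prey: 5+2-0=7; pred: 5+0-2=3
Max prey = 35 at step 1

Answer: 35 1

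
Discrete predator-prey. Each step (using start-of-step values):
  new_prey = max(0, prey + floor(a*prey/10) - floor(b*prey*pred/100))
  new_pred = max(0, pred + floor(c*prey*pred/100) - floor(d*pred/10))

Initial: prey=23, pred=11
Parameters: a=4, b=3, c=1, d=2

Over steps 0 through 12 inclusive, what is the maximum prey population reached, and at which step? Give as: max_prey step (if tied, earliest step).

Step 1: prey: 23+9-7=25; pred: 11+2-2=11
Step 2: prey: 25+10-8=27; pred: 11+2-2=11
Step 3: prey: 27+10-8=29; pred: 11+2-2=11
Step 4: prey: 29+11-9=31; pred: 11+3-2=12
Step 5: prey: 31+12-11=32; pred: 12+3-2=13
Step 6: prey: 32+12-12=32; pred: 13+4-2=15
Step 7: prey: 32+12-14=30; pred: 15+4-3=16
Step 8: prey: 30+12-14=28; pred: 16+4-3=17
Step 9: prey: 28+11-14=25; pred: 17+4-3=18
Step 10: prey: 25+10-13=22; pred: 18+4-3=19
Step 11: prey: 22+8-12=18; pred: 19+4-3=20
Step 12: prey: 18+7-10=15; pred: 20+3-4=19
Max prey = 32 at step 5

Answer: 32 5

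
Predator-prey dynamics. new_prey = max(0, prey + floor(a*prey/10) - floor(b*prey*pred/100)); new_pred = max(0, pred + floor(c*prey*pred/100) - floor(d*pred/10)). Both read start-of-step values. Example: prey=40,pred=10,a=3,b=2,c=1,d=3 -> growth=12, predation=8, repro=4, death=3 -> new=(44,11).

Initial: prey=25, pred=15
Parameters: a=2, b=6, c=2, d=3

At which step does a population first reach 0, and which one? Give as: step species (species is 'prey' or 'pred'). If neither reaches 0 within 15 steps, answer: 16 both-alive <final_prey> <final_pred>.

Step 1: prey: 25+5-22=8; pred: 15+7-4=18
Step 2: prey: 8+1-8=1; pred: 18+2-5=15
Step 3: prey: 1+0-0=1; pred: 15+0-4=11
Step 4: prey: 1+0-0=1; pred: 11+0-3=8
Step 5: prey: 1+0-0=1; pred: 8+0-2=6
Step 6: prey: 1+0-0=1; pred: 6+0-1=5
Step 7: prey: 1+0-0=1; pred: 5+0-1=4
Step 8: prey: 1+0-0=1; pred: 4+0-1=3
Step 9: prey: 1+0-0=1; pred: 3+0-0=3
Steps 10-15: state stable at prey=1, pred=3 (no change)
No extinction within 15 steps

Answer: 16 both-alive 1 3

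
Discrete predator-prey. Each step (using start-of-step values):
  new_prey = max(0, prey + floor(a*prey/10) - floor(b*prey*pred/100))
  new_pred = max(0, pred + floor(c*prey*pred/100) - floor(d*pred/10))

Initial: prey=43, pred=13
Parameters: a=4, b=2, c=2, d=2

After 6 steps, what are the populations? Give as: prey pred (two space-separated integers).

Step 1: prey: 43+17-11=49; pred: 13+11-2=22
Step 2: prey: 49+19-21=47; pred: 22+21-4=39
Step 3: prey: 47+18-36=29; pred: 39+36-7=68
Step 4: prey: 29+11-39=1; pred: 68+39-13=94
Step 5: prey: 1+0-1=0; pred: 94+1-18=77
Step 6: prey: 0+0-0=0; pred: 77+0-15=62

Answer: 0 62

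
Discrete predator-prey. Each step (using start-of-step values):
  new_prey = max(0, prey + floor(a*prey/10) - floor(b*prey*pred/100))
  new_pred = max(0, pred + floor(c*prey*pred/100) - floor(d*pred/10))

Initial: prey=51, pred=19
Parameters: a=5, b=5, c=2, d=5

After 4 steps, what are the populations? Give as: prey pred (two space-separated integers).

Step 1: prey: 51+25-48=28; pred: 19+19-9=29
Step 2: prey: 28+14-40=2; pred: 29+16-14=31
Step 3: prey: 2+1-3=0; pred: 31+1-15=17
Step 4: prey: 0+0-0=0; pred: 17+0-8=9

Answer: 0 9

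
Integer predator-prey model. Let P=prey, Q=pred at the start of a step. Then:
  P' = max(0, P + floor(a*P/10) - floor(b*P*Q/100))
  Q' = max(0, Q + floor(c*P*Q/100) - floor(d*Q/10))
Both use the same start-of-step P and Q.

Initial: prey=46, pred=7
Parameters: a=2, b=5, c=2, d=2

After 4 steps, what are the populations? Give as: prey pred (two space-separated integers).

Step 1: prey: 46+9-16=39; pred: 7+6-1=12
Step 2: prey: 39+7-23=23; pred: 12+9-2=19
Step 3: prey: 23+4-21=6; pred: 19+8-3=24
Step 4: prey: 6+1-7=0; pred: 24+2-4=22

Answer: 0 22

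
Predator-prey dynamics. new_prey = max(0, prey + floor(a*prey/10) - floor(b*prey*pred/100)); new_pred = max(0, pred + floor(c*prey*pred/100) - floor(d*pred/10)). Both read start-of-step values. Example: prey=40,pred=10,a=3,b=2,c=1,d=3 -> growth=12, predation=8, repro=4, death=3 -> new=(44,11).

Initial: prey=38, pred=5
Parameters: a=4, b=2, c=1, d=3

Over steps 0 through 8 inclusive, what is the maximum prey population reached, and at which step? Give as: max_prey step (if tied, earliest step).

Answer: 121 5

Derivation:
Step 1: prey: 38+15-3=50; pred: 5+1-1=5
Step 2: prey: 50+20-5=65; pred: 5+2-1=6
Step 3: prey: 65+26-7=84; pred: 6+3-1=8
Step 4: prey: 84+33-13=104; pred: 8+6-2=12
Step 5: prey: 104+41-24=121; pred: 12+12-3=21
Step 6: prey: 121+48-50=119; pred: 21+25-6=40
Step 7: prey: 119+47-95=71; pred: 40+47-12=75
Step 8: prey: 71+28-106=0; pred: 75+53-22=106
Max prey = 121 at step 5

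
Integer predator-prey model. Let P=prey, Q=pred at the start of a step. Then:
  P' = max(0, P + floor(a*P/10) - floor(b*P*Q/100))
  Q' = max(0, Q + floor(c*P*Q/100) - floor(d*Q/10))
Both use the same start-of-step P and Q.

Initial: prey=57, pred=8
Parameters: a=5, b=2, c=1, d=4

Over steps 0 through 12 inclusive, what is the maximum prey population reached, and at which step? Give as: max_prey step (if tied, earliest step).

Answer: 140 4

Derivation:
Step 1: prey: 57+28-9=76; pred: 8+4-3=9
Step 2: prey: 76+38-13=101; pred: 9+6-3=12
Step 3: prey: 101+50-24=127; pred: 12+12-4=20
Step 4: prey: 127+63-50=140; pred: 20+25-8=37
Step 5: prey: 140+70-103=107; pred: 37+51-14=74
Step 6: prey: 107+53-158=2; pred: 74+79-29=124
Step 7: prey: 2+1-4=0; pred: 124+2-49=77
Step 8: prey: 0+0-0=0; pred: 77+0-30=47
Step 9: prey: 0+0-0=0; pred: 47+0-18=29
Step 10: prey: 0+0-0=0; pred: 29+0-11=18
Step 11: prey: 0+0-0=0; pred: 18+0-7=11
Step 12: prey: 0+0-0=0; pred: 11+0-4=7
Max prey = 140 at step 4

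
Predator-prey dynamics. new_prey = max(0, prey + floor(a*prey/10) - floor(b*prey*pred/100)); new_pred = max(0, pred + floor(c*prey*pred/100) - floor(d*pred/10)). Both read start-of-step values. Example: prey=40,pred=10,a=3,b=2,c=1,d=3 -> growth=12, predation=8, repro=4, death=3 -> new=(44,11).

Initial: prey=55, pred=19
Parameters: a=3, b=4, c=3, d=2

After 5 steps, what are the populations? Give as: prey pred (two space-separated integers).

Step 1: prey: 55+16-41=30; pred: 19+31-3=47
Step 2: prey: 30+9-56=0; pred: 47+42-9=80
Step 3: prey: 0+0-0=0; pred: 80+0-16=64
Step 4: prey: 0+0-0=0; pred: 64+0-12=52
Step 5: prey: 0+0-0=0; pred: 52+0-10=42

Answer: 0 42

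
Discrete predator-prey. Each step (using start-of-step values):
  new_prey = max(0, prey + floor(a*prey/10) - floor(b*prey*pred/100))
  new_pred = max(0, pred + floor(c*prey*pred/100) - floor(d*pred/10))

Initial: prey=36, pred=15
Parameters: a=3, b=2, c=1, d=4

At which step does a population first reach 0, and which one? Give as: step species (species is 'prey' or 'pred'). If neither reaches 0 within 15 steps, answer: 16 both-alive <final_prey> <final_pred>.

Step 1: prey: 36+10-10=36; pred: 15+5-6=14
Step 2: prey: 36+10-10=36; pred: 14+5-5=14
Steps 3-15: state stable at prey=36, pred=14 (no change)
No extinction within 15 steps

Answer: 16 both-alive 36 14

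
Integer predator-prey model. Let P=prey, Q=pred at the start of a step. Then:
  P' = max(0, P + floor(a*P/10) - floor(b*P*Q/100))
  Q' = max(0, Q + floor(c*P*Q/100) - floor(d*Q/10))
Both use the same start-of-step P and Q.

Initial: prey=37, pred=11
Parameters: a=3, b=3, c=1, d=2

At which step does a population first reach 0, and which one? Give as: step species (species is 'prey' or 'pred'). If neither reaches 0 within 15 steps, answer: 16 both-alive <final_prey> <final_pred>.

Answer: 16 both-alive 10 5

Derivation:
Step 1: prey: 37+11-12=36; pred: 11+4-2=13
Step 2: prey: 36+10-14=32; pred: 13+4-2=15
Step 3: prey: 32+9-14=27; pred: 15+4-3=16
Step 4: prey: 27+8-12=23; pred: 16+4-3=17
Step 5: prey: 23+6-11=18; pred: 17+3-3=17
Step 6: prey: 18+5-9=14; pred: 17+3-3=17
Step 7: prey: 14+4-7=11; pred: 17+2-3=16
Step 8: prey: 11+3-5=9; pred: 16+1-3=14
Step 9: prey: 9+2-3=8; pred: 14+1-2=13
Step 10: prey: 8+2-3=7; pred: 13+1-2=12
Step 11: prey: 7+2-2=7; pred: 12+0-2=10
Step 12: prey: 7+2-2=7; pred: 10+0-2=8
Step 13: prey: 7+2-1=8; pred: 8+0-1=7
Step 14: prey: 8+2-1=9; pred: 7+0-1=6
Step 15: prey: 9+2-1=10; pred: 6+0-1=5
No extinction within 15 steps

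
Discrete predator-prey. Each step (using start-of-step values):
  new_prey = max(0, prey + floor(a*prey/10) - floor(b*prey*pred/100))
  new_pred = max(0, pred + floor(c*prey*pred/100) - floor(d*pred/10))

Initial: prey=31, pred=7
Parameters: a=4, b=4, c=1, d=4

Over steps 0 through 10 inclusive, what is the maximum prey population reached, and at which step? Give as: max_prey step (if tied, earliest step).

Answer: 58 6

Derivation:
Step 1: prey: 31+12-8=35; pred: 7+2-2=7
Step 2: prey: 35+14-9=40; pred: 7+2-2=7
Step 3: prey: 40+16-11=45; pred: 7+2-2=7
Step 4: prey: 45+18-12=51; pred: 7+3-2=8
Step 5: prey: 51+20-16=55; pred: 8+4-3=9
Step 6: prey: 55+22-19=58; pred: 9+4-3=10
Step 7: prey: 58+23-23=58; pred: 10+5-4=11
Step 8: prey: 58+23-25=56; pred: 11+6-4=13
Step 9: prey: 56+22-29=49; pred: 13+7-5=15
Step 10: prey: 49+19-29=39; pred: 15+7-6=16
Max prey = 58 at step 6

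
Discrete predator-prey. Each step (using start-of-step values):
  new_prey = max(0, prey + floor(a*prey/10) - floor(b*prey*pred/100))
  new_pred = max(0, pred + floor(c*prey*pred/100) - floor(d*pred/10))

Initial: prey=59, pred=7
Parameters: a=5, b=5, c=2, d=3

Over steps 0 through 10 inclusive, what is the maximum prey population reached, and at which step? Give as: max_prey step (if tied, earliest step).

Answer: 68 1

Derivation:
Step 1: prey: 59+29-20=68; pred: 7+8-2=13
Step 2: prey: 68+34-44=58; pred: 13+17-3=27
Step 3: prey: 58+29-78=9; pred: 27+31-8=50
Step 4: prey: 9+4-22=0; pred: 50+9-15=44
Step 5: prey: 0+0-0=0; pred: 44+0-13=31
Step 6: prey: 0+0-0=0; pred: 31+0-9=22
Step 7: prey: 0+0-0=0; pred: 22+0-6=16
Step 8: prey: 0+0-0=0; pred: 16+0-4=12
Step 9: prey: 0+0-0=0; pred: 12+0-3=9
Step 10: prey: 0+0-0=0; pred: 9+0-2=7
Max prey = 68 at step 1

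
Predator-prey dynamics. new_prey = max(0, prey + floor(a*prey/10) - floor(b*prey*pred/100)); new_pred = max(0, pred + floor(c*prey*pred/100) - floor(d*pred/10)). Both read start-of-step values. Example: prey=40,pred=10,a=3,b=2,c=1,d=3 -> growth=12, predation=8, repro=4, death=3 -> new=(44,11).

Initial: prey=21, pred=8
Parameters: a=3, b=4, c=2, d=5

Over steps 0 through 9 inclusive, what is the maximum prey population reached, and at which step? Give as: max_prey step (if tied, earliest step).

Answer: 37 9

Derivation:
Step 1: prey: 21+6-6=21; pred: 8+3-4=7
Step 2: prey: 21+6-5=22; pred: 7+2-3=6
Step 3: prey: 22+6-5=23; pred: 6+2-3=5
Step 4: prey: 23+6-4=25; pred: 5+2-2=5
Step 5: prey: 25+7-5=27; pred: 5+2-2=5
Step 6: prey: 27+8-5=30; pred: 5+2-2=5
Step 7: prey: 30+9-6=33; pred: 5+3-2=6
Step 8: prey: 33+9-7=35; pred: 6+3-3=6
Step 9: prey: 35+10-8=37; pred: 6+4-3=7
Max prey = 37 at step 9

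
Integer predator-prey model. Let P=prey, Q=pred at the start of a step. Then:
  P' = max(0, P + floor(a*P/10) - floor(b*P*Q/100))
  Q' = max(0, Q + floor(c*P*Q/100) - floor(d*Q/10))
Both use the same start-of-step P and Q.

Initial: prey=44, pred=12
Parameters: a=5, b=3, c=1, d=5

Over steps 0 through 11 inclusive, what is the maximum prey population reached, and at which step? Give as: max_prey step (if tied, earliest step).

Answer: 87 5

Derivation:
Step 1: prey: 44+22-15=51; pred: 12+5-6=11
Step 2: prey: 51+25-16=60; pred: 11+5-5=11
Step 3: prey: 60+30-19=71; pred: 11+6-5=12
Step 4: prey: 71+35-25=81; pred: 12+8-6=14
Step 5: prey: 81+40-34=87; pred: 14+11-7=18
Step 6: prey: 87+43-46=84; pred: 18+15-9=24
Step 7: prey: 84+42-60=66; pred: 24+20-12=32
Step 8: prey: 66+33-63=36; pred: 32+21-16=37
Step 9: prey: 36+18-39=15; pred: 37+13-18=32
Step 10: prey: 15+7-14=8; pred: 32+4-16=20
Step 11: prey: 8+4-4=8; pred: 20+1-10=11
Max prey = 87 at step 5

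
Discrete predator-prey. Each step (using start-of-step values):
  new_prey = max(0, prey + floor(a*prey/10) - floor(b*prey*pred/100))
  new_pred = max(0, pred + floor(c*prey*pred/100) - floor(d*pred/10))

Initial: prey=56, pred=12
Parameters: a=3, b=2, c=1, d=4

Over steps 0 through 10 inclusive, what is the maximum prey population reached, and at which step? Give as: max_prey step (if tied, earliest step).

Step 1: prey: 56+16-13=59; pred: 12+6-4=14
Step 2: prey: 59+17-16=60; pred: 14+8-5=17
Step 3: prey: 60+18-20=58; pred: 17+10-6=21
Step 4: prey: 58+17-24=51; pred: 21+12-8=25
Step 5: prey: 51+15-25=41; pred: 25+12-10=27
Step 6: prey: 41+12-22=31; pred: 27+11-10=28
Step 7: prey: 31+9-17=23; pred: 28+8-11=25
Step 8: prey: 23+6-11=18; pred: 25+5-10=20
Step 9: prey: 18+5-7=16; pred: 20+3-8=15
Step 10: prey: 16+4-4=16; pred: 15+2-6=11
Max prey = 60 at step 2

Answer: 60 2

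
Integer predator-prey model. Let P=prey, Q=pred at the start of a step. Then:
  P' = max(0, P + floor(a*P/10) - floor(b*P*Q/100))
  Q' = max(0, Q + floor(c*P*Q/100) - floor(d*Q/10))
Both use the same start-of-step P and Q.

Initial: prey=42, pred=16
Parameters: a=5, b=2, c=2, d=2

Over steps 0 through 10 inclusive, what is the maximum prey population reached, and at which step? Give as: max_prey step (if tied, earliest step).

Step 1: prey: 42+21-13=50; pred: 16+13-3=26
Step 2: prey: 50+25-26=49; pred: 26+26-5=47
Step 3: prey: 49+24-46=27; pred: 47+46-9=84
Step 4: prey: 27+13-45=0; pred: 84+45-16=113
Step 5: prey: 0+0-0=0; pred: 113+0-22=91
Step 6: prey: 0+0-0=0; pred: 91+0-18=73
Step 7: prey: 0+0-0=0; pred: 73+0-14=59
Step 8: prey: 0+0-0=0; pred: 59+0-11=48
Step 9: prey: 0+0-0=0; pred: 48+0-9=39
Step 10: prey: 0+0-0=0; pred: 39+0-7=32
Max prey = 50 at step 1

Answer: 50 1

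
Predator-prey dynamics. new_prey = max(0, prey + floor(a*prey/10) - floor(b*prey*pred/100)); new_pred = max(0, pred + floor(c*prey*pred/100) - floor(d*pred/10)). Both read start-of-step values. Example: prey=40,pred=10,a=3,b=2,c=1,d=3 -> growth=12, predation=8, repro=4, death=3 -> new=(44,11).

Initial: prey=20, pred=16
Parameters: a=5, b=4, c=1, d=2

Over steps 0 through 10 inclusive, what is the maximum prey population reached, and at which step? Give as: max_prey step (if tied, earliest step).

Step 1: prey: 20+10-12=18; pred: 16+3-3=16
Step 2: prey: 18+9-11=16; pred: 16+2-3=15
Step 3: prey: 16+8-9=15; pred: 15+2-3=14
Step 4: prey: 15+7-8=14; pred: 14+2-2=14
Step 5: prey: 14+7-7=14; pred: 14+1-2=13
Step 6: prey: 14+7-7=14; pred: 13+1-2=12
Step 7: prey: 14+7-6=15; pred: 12+1-2=11
Step 8: prey: 15+7-6=16; pred: 11+1-2=10
Step 9: prey: 16+8-6=18; pred: 10+1-2=9
Step 10: prey: 18+9-6=21; pred: 9+1-1=9
Max prey = 21 at step 10

Answer: 21 10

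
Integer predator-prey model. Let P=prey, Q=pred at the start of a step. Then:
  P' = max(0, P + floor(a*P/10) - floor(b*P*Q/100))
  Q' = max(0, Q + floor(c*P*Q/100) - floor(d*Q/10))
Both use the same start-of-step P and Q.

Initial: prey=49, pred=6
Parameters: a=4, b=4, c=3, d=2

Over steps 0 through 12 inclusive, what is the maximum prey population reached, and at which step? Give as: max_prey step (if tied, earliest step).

Step 1: prey: 49+19-11=57; pred: 6+8-1=13
Step 2: prey: 57+22-29=50; pred: 13+22-2=33
Step 3: prey: 50+20-66=4; pred: 33+49-6=76
Step 4: prey: 4+1-12=0; pred: 76+9-15=70
Step 5: prey: 0+0-0=0; pred: 70+0-14=56
Step 6: prey: 0+0-0=0; pred: 56+0-11=45
Step 7: prey: 0+0-0=0; pred: 45+0-9=36
Step 8: prey: 0+0-0=0; pred: 36+0-7=29
Step 9: prey: 0+0-0=0; pred: 29+0-5=24
Step 10: prey: 0+0-0=0; pred: 24+0-4=20
Step 11: prey: 0+0-0=0; pred: 20+0-4=16
Step 12: prey: 0+0-0=0; pred: 16+0-3=13
Max prey = 57 at step 1

Answer: 57 1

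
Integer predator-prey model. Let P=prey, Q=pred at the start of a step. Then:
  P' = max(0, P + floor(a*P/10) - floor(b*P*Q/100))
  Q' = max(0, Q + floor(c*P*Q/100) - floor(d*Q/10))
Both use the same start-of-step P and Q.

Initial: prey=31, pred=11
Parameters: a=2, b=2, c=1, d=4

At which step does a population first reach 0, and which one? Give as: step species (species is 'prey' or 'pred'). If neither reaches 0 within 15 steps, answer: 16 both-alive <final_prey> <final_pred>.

Answer: 16 both-alive 54 11

Derivation:
Step 1: prey: 31+6-6=31; pred: 11+3-4=10
Step 2: prey: 31+6-6=31; pred: 10+3-4=9
Step 3: prey: 31+6-5=32; pred: 9+2-3=8
Step 4: prey: 32+6-5=33; pred: 8+2-3=7
Step 5: prey: 33+6-4=35; pred: 7+2-2=7
Step 6: prey: 35+7-4=38; pred: 7+2-2=7
Step 7: prey: 38+7-5=40; pred: 7+2-2=7
Step 8: prey: 40+8-5=43; pred: 7+2-2=7
Step 9: prey: 43+8-6=45; pred: 7+3-2=8
Step 10: prey: 45+9-7=47; pred: 8+3-3=8
Step 11: prey: 47+9-7=49; pred: 8+3-3=8
Step 12: prey: 49+9-7=51; pred: 8+3-3=8
Step 13: prey: 51+10-8=53; pred: 8+4-3=9
Step 14: prey: 53+10-9=54; pred: 9+4-3=10
Step 15: prey: 54+10-10=54; pred: 10+5-4=11
No extinction within 15 steps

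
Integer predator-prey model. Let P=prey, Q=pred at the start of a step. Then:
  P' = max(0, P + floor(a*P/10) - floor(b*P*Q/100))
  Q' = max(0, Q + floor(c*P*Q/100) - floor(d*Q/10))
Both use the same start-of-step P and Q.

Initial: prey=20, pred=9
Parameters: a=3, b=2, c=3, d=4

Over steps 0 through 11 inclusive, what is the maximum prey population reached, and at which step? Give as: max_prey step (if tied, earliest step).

Step 1: prey: 20+6-3=23; pred: 9+5-3=11
Step 2: prey: 23+6-5=24; pred: 11+7-4=14
Step 3: prey: 24+7-6=25; pred: 14+10-5=19
Step 4: prey: 25+7-9=23; pred: 19+14-7=26
Step 5: prey: 23+6-11=18; pred: 26+17-10=33
Step 6: prey: 18+5-11=12; pred: 33+17-13=37
Step 7: prey: 12+3-8=7; pred: 37+13-14=36
Step 8: prey: 7+2-5=4; pred: 36+7-14=29
Step 9: prey: 4+1-2=3; pred: 29+3-11=21
Step 10: prey: 3+0-1=2; pred: 21+1-8=14
Step 11: prey: 2+0-0=2; pred: 14+0-5=9
Max prey = 25 at step 3

Answer: 25 3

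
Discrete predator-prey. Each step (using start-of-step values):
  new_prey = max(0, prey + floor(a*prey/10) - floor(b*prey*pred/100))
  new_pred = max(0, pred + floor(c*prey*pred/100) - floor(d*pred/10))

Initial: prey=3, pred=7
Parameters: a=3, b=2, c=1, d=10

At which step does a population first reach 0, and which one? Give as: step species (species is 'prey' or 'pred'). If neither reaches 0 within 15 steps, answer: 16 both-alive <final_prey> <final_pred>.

Step 1: prey: 3+0-0=3; pred: 7+0-7=0
First extinction: pred at step 1

Answer: 1 pred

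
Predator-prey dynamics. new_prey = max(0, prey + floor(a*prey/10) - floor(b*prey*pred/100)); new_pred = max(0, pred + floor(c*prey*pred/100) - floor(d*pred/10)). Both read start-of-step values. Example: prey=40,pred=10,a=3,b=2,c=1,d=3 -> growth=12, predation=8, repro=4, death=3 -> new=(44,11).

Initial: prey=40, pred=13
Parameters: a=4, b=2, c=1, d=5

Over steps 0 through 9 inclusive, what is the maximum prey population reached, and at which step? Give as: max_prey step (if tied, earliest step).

Answer: 95 6

Derivation:
Step 1: prey: 40+16-10=46; pred: 13+5-6=12
Step 2: prey: 46+18-11=53; pred: 12+5-6=11
Step 3: prey: 53+21-11=63; pred: 11+5-5=11
Step 4: prey: 63+25-13=75; pred: 11+6-5=12
Step 5: prey: 75+30-18=87; pred: 12+9-6=15
Step 6: prey: 87+34-26=95; pred: 15+13-7=21
Step 7: prey: 95+38-39=94; pred: 21+19-10=30
Step 8: prey: 94+37-56=75; pred: 30+28-15=43
Step 9: prey: 75+30-64=41; pred: 43+32-21=54
Max prey = 95 at step 6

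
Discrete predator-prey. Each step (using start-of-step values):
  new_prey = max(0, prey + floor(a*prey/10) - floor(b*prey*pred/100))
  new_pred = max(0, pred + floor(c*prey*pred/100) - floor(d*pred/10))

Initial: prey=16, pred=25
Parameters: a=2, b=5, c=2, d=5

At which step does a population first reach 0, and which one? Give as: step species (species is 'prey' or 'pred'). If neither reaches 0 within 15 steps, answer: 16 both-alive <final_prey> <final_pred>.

Step 1: prey: 16+3-20=0; pred: 25+8-12=21
First extinction: prey at step 1

Answer: 1 prey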